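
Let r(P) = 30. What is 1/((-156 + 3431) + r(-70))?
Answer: 1/3305 ≈ 0.00030257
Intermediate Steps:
1/((-156 + 3431) + r(-70)) = 1/((-156 + 3431) + 30) = 1/(3275 + 30) = 1/3305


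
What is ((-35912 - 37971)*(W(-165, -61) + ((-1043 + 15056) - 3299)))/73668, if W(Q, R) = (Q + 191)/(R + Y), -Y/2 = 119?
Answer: -1517187405/141197 ≈ -10745.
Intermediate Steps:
Y = -238 (Y = -2*119 = -238)
W(Q, R) = (191 + Q)/(-238 + R) (W(Q, R) = (Q + 191)/(R - 238) = (191 + Q)/(-238 + R))
((-35912 - 37971)*(W(-165, -61) + ((-1043 + 15056) - 3299)))/73668 = ((-35912 - 37971)*((191 - 165)/(-238 - 61) + ((-1043 + 15056) - 3299)))/73668 = -73883*(26/(-299) + (14013 - 3299))*(1/73668) = -73883*(-1/299*26 + 10714)*(1/73668) = -73883*(-2/23 + 10714)*(1/73668) = -73883*246420/23*(1/73668) = -18206248860/23*1/73668 = -1517187405/141197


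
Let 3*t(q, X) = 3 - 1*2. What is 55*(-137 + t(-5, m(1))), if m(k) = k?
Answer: -22550/3 ≈ -7516.7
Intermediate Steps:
t(q, X) = ⅓ (t(q, X) = (3 - 1*2)/3 = (3 - 2)/3 = (⅓)*1 = ⅓)
55*(-137 + t(-5, m(1))) = 55*(-137 + ⅓) = 55*(-410/3) = -22550/3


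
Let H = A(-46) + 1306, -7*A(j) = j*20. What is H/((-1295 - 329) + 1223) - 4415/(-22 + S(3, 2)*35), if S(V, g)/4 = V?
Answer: -16397581/1117186 ≈ -14.678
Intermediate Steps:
S(V, g) = 4*V
A(j) = -20*j/7 (A(j) = -j*20/7 = -20*j/7)
H = 10062/7 (H = -20/7*(-46) + 1306 = 920/7 + 1306 = 10062/7 ≈ 1437.4)
H/((-1295 - 329) + 1223) - 4415/(-22 + S(3, 2)*35) = 10062/(7*((-1295 - 329) + 1223)) - 4415/(-22 + (4*3)*35) = 10062/(7*(-1624 + 1223)) - 4415/(-22 + 12*35) = (10062/7)/(-401) - 4415/(-22 + 420) = (10062/7)*(-1/401) - 4415/398 = -10062/2807 - 4415*1/398 = -10062/2807 - 4415/398 = -16397581/1117186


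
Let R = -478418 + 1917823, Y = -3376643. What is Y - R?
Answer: -4816048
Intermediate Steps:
R = 1439405
Y - R = -3376643 - 1*1439405 = -3376643 - 1439405 = -4816048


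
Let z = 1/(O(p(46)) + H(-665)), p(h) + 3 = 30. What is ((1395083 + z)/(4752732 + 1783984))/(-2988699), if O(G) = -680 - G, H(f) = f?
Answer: -1914053875/26803771457448048 ≈ -7.1410e-8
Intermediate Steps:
p(h) = 27 (p(h) = -3 + 30 = 27)
z = -1/1372 (z = 1/((-680 - 1*27) - 665) = 1/((-680 - 27) - 665) = 1/(-707 - 665) = 1/(-1372) = -1/1372 ≈ -0.00072886)
((1395083 + z)/(4752732 + 1783984))/(-2988699) = ((1395083 - 1/1372)/(4752732 + 1783984))/(-2988699) = ((1914053875/1372)/6536716)*(-1/2988699) = ((1914053875/1372)*(1/6536716))*(-1/2988699) = (1914053875/8968374352)*(-1/2988699) = -1914053875/26803771457448048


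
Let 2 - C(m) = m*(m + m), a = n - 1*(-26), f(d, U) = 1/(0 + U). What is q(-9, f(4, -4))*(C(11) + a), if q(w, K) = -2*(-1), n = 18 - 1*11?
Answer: -414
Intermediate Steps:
n = 7 (n = 18 - 11 = 7)
f(d, U) = 1/U
q(w, K) = 2
a = 33 (a = 7 - 1*(-26) = 7 + 26 = 33)
C(m) = 2 - 2*m**2 (C(m) = 2 - m*(m + m) = 2 - m*2*m = 2 - 2*m**2)
q(-9, f(4, -4))*(C(11) + a) = 2*((2 - 2*11**2) + 33) = 2*((2 - 2*121) + 33) = 2*((2 - 242) + 33) = 2*(-240 + 33) = 2*(-207) = -414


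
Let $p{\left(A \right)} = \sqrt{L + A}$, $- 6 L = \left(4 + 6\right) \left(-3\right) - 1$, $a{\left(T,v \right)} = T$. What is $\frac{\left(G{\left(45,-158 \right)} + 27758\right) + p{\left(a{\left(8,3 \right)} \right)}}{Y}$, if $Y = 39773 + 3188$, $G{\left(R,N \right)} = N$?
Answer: $\frac{27600}{42961} + \frac{\sqrt{474}}{257766} \approx 0.64253$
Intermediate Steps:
$L = \frac{31}{6}$ ($L = - \frac{\left(4 + 6\right) \left(-3\right) - 1}{6} = - \frac{10 \left(-3\right) - 1}{6} = - \frac{-30 - 1}{6} = \left(- \frac{1}{6}\right) \left(-31\right) = \frac{31}{6} \approx 5.1667$)
$p{\left(A \right)} = \sqrt{\frac{31}{6} + A}$
$Y = 42961$
$\frac{\left(G{\left(45,-158 \right)} + 27758\right) + p{\left(a{\left(8,3 \right)} \right)}}{Y} = \frac{\left(-158 + 27758\right) + \frac{\sqrt{186 + 36 \cdot 8}}{6}}{42961} = \left(27600 + \frac{\sqrt{186 + 288}}{6}\right) \frac{1}{42961} = \left(27600 + \frac{\sqrt{474}}{6}\right) \frac{1}{42961} = \frac{27600}{42961} + \frac{\sqrt{474}}{257766}$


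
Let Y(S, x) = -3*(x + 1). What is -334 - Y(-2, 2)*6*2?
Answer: -226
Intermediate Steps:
Y(S, x) = -3 - 3*x (Y(S, x) = -3*(1 + x) = -3 - 3*x)
-334 - Y(-2, 2)*6*2 = -334 - (-3 - 3*2)*6*2 = -334 - (-3 - 6)*12 = -334 - (-9)*12 = -334 - 1*(-108) = -334 + 108 = -226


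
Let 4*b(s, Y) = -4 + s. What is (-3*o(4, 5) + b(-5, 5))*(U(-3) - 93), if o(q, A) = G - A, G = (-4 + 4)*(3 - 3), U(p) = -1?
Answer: -2397/2 ≈ -1198.5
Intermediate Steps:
G = 0 (G = 0*0 = 0)
b(s, Y) = -1 + s/4 (b(s, Y) = (-4 + s)/4 = -1 + s/4)
o(q, A) = -A (o(q, A) = 0 - A = -A)
(-3*o(4, 5) + b(-5, 5))*(U(-3) - 93) = (-(-3)*5 + (-1 + (1/4)*(-5)))*(-1 - 93) = (-3*(-5) + (-1 - 5/4))*(-94) = (15 - 9/4)*(-94) = (51/4)*(-94) = -2397/2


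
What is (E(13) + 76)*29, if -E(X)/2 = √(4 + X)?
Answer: 2204 - 58*√17 ≈ 1964.9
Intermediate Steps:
E(X) = -2*√(4 + X)
(E(13) + 76)*29 = (-2*√(4 + 13) + 76)*29 = (-2*√17 + 76)*29 = (76 - 2*√17)*29 = 2204 - 58*√17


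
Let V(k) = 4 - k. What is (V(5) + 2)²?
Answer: 1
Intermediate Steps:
(V(5) + 2)² = ((4 - 1*5) + 2)² = ((4 - 5) + 2)² = (-1 + 2)² = 1² = 1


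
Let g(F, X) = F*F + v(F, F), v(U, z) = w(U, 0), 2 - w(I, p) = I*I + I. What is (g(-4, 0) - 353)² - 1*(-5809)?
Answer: 126218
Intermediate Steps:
w(I, p) = 2 - I - I² (w(I, p) = 2 - (I*I + I) = 2 - (I² + I) = 2 - (I + I²) = 2 + (-I - I²) = 2 - I - I²)
v(U, z) = 2 - U - U²
g(F, X) = 2 - F (g(F, X) = F*F + (2 - F - F²) = F² + (2 - F - F²) = 2 - F)
(g(-4, 0) - 353)² - 1*(-5809) = ((2 - 1*(-4)) - 353)² - 1*(-5809) = ((2 + 4) - 353)² + 5809 = (6 - 353)² + 5809 = (-347)² + 5809 = 120409 + 5809 = 126218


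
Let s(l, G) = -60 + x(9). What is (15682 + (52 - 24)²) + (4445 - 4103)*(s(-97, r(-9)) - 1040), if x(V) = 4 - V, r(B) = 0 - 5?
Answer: -361444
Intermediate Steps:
r(B) = -5
s(l, G) = -65 (s(l, G) = -60 + (4 - 1*9) = -60 + (4 - 9) = -60 - 5 = -65)
(15682 + (52 - 24)²) + (4445 - 4103)*(s(-97, r(-9)) - 1040) = (15682 + (52 - 24)²) + (4445 - 4103)*(-65 - 1040) = (15682 + 28²) + 342*(-1105) = (15682 + 784) - 377910 = 16466 - 377910 = -361444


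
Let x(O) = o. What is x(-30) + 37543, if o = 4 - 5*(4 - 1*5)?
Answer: 37552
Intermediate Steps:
o = 9 (o = 4 - 5*(4 - 5) = 4 - 5*(-1) = 4 + 5 = 9)
x(O) = 9
x(-30) + 37543 = 9 + 37543 = 37552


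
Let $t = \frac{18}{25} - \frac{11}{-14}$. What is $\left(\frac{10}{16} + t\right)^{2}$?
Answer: $\frac{8898289}{1960000} \approx 4.5399$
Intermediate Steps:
$t = \frac{527}{350}$ ($t = 18 \cdot \frac{1}{25} - - \frac{11}{14} = \frac{18}{25} + \frac{11}{14} = \frac{527}{350} \approx 1.5057$)
$\left(\frac{10}{16} + t\right)^{2} = \left(\frac{10}{16} + \frac{527}{350}\right)^{2} = \left(10 \cdot \frac{1}{16} + \frac{527}{350}\right)^{2} = \left(\frac{5}{8} + \frac{527}{350}\right)^{2} = \left(\frac{2983}{1400}\right)^{2} = \frac{8898289}{1960000}$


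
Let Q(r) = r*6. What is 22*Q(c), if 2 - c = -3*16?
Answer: 6600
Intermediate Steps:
c = 50 (c = 2 - (-3)*16 = 2 - 1*(-48) = 2 + 48 = 50)
Q(r) = 6*r
22*Q(c) = 22*(6*50) = 22*300 = 6600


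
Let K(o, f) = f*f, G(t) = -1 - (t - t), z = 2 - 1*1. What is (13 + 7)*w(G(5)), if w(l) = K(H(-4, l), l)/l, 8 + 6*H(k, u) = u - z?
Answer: -20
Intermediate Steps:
z = 1 (z = 2 - 1 = 1)
G(t) = -1 (G(t) = -1 - 1*0 = -1 + 0 = -1)
H(k, u) = -3/2 + u/6 (H(k, u) = -4/3 + (u - 1*1)/6 = -4/3 + (u - 1)/6 = -4/3 + (-1 + u)/6 = -4/3 + (-⅙ + u/6) = -3/2 + u/6)
K(o, f) = f²
w(l) = l (w(l) = l²/l = l)
(13 + 7)*w(G(5)) = (13 + 7)*(-1) = 20*(-1) = -20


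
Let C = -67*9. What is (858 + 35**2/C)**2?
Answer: 266409790201/363609 ≈ 7.3268e+5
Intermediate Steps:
C = -603
(858 + 35**2/C)**2 = (858 + 35**2/(-603))**2 = (858 + 1225*(-1/603))**2 = (858 - 1225/603)**2 = (516149/603)**2 = 266409790201/363609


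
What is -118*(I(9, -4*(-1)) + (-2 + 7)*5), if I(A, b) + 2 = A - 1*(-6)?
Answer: -4484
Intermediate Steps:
I(A, b) = 4 + A (I(A, b) = -2 + (A - 1*(-6)) = -2 + (A + 6) = -2 + (6 + A) = 4 + A)
-118*(I(9, -4*(-1)) + (-2 + 7)*5) = -118*((4 + 9) + (-2 + 7)*5) = -118*(13 + 5*5) = -118*(13 + 25) = -118*38 = -4484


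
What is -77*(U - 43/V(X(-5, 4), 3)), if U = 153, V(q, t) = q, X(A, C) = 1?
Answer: -8470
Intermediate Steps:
-77*(U - 43/V(X(-5, 4), 3)) = -77*(153 - 43/1) = -77*(153 - 43*1) = -77*(153 - 43) = -77*110 = -8470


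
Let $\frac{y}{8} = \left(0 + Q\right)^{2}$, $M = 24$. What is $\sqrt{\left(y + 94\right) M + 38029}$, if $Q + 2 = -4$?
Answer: $\sqrt{47197} \approx 217.25$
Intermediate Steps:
$Q = -6$ ($Q = -2 - 4 = -6$)
$y = 288$ ($y = 8 \left(0 - 6\right)^{2} = 8 \left(-6\right)^{2} = 8 \cdot 36 = 288$)
$\sqrt{\left(y + 94\right) M + 38029} = \sqrt{\left(288 + 94\right) 24 + 38029} = \sqrt{382 \cdot 24 + 38029} = \sqrt{9168 + 38029} = \sqrt{47197}$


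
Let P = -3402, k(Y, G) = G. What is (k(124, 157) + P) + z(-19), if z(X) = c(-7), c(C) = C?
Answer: -3252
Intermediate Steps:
z(X) = -7
(k(124, 157) + P) + z(-19) = (157 - 3402) - 7 = -3245 - 7 = -3252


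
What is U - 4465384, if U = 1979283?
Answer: -2486101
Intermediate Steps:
U - 4465384 = 1979283 - 4465384 = -2486101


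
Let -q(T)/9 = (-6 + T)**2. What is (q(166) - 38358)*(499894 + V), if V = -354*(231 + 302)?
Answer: -83640714696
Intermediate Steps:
q(T) = -9*(-6 + T)**2
V = -188682 (V = -354*533 = -188682)
(q(166) - 38358)*(499894 + V) = (-9*(-6 + 166)**2 - 38358)*(499894 - 188682) = (-9*160**2 - 38358)*311212 = (-9*25600 - 38358)*311212 = (-230400 - 38358)*311212 = -268758*311212 = -83640714696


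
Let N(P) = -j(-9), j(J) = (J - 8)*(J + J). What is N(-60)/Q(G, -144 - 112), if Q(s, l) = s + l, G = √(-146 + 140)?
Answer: 39168/32771 + 153*I*√6/32771 ≈ 1.1952 + 0.011436*I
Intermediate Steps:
j(J) = 2*J*(-8 + J) (j(J) = (-8 + J)*(2*J) = 2*J*(-8 + J))
N(P) = -306 (N(P) = -2*(-9)*(-8 - 9) = -2*(-9)*(-17) = -1*306 = -306)
G = I*√6 (G = √(-6) = I*√6 ≈ 2.4495*I)
Q(s, l) = l + s
N(-60)/Q(G, -144 - 112) = -306/((-144 - 112) + I*√6) = -306/(-256 + I*√6)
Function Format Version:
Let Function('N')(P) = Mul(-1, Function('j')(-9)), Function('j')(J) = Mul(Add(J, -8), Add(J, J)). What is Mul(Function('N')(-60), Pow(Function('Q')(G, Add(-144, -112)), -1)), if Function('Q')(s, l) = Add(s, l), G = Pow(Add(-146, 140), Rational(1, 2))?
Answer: Add(Rational(39168, 32771), Mul(Rational(153, 32771), I, Pow(6, Rational(1, 2)))) ≈ Add(1.1952, Mul(0.011436, I))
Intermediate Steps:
Function('j')(J) = Mul(2, J, Add(-8, J)) (Function('j')(J) = Mul(Add(-8, J), Mul(2, J)) = Mul(2, J, Add(-8, J)))
Function('N')(P) = -306 (Function('N')(P) = Mul(-1, Mul(2, -9, Add(-8, -9))) = Mul(-1, Mul(2, -9, -17)) = Mul(-1, 306) = -306)
G = Mul(I, Pow(6, Rational(1, 2))) (G = Pow(-6, Rational(1, 2)) = Mul(I, Pow(6, Rational(1, 2))) ≈ Mul(2.4495, I))
Function('Q')(s, l) = Add(l, s)
Mul(Function('N')(-60), Pow(Function('Q')(G, Add(-144, -112)), -1)) = Mul(-306, Pow(Add(Add(-144, -112), Mul(I, Pow(6, Rational(1, 2)))), -1)) = Mul(-306, Pow(Add(-256, Mul(I, Pow(6, Rational(1, 2)))), -1))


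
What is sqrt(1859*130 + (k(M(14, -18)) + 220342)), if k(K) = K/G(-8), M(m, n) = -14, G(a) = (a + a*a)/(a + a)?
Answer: 8*sqrt(7219) ≈ 679.72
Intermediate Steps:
G(a) = (a + a**2)/(2*a) (G(a) = (a + a**2)/((2*a)) = (a + a**2)*(1/(2*a)) = (a + a**2)/(2*a))
k(K) = -2*K/7 (k(K) = K/(1/2 + (1/2)*(-8)) = K/(1/2 - 4) = K/(-7/2) = K*(-2/7) = -2*K/7)
sqrt(1859*130 + (k(M(14, -18)) + 220342)) = sqrt(1859*130 + (-2/7*(-14) + 220342)) = sqrt(241670 + (4 + 220342)) = sqrt(241670 + 220346) = sqrt(462016) = 8*sqrt(7219)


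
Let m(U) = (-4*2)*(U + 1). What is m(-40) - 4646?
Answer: -4334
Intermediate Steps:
m(U) = -8 - 8*U (m(U) = -8*(1 + U) = -8 - 8*U)
m(-40) - 4646 = (-8 - 8*(-40)) - 4646 = (-8 + 320) - 4646 = 312 - 4646 = -4334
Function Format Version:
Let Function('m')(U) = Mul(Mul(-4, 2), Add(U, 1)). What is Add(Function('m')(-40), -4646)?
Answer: -4334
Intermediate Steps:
Function('m')(U) = Add(-8, Mul(-8, U)) (Function('m')(U) = Mul(-8, Add(1, U)) = Add(-8, Mul(-8, U)))
Add(Function('m')(-40), -4646) = Add(Add(-8, Mul(-8, -40)), -4646) = Add(Add(-8, 320), -4646) = Add(312, -4646) = -4334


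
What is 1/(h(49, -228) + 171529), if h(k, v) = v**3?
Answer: -1/11680823 ≈ -8.5610e-8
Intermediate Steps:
1/(h(49, -228) + 171529) = 1/((-228)**3 + 171529) = 1/(-11852352 + 171529) = 1/(-11680823) = -1/11680823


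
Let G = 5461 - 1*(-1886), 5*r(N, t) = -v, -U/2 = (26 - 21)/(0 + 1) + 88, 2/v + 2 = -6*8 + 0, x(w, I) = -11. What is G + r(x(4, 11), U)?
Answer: 918376/125 ≈ 7347.0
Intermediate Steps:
v = -1/25 (v = 2/(-2 + (-6*8 + 0)) = 2/(-2 + (-48 + 0)) = 2/(-2 - 48) = 2/(-50) = 2*(-1/50) = -1/25 ≈ -0.040000)
U = -186 (U = -2*((26 - 21)/(0 + 1) + 88) = -2*(5/1 + 88) = -2*(5*1 + 88) = -2*(5 + 88) = -2*93 = -186)
r(N, t) = 1/125 (r(N, t) = (-1*(-1/25))/5 = (1/5)*(1/25) = 1/125)
G = 7347 (G = 5461 + 1886 = 7347)
G + r(x(4, 11), U) = 7347 + 1/125 = 918376/125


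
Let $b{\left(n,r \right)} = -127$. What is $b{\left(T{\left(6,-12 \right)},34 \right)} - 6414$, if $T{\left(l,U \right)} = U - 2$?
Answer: $-6541$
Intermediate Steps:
$T{\left(l,U \right)} = -2 + U$
$b{\left(T{\left(6,-12 \right)},34 \right)} - 6414 = -127 - 6414 = -6541$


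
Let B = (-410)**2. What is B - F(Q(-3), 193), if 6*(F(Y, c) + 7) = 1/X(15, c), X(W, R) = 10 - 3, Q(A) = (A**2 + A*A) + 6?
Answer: 7060493/42 ≈ 1.6811e+5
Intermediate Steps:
B = 168100
Q(A) = 6 + 2*A**2 (Q(A) = (A**2 + A**2) + 6 = 2*A**2 + 6 = 6 + 2*A**2)
X(W, R) = 7
F(Y, c) = -293/42 (F(Y, c) = -7 + (1/6)/7 = -7 + (1/6)*(1/7) = -7 + 1/42 = -293/42)
B - F(Q(-3), 193) = 168100 - 1*(-293/42) = 168100 + 293/42 = 7060493/42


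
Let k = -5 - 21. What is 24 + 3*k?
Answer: -54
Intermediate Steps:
k = -26
24 + 3*k = 24 + 3*(-26) = 24 - 78 = -54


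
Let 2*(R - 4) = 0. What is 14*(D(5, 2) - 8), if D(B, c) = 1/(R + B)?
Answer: -994/9 ≈ -110.44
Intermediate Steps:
R = 4 (R = 4 + (1/2)*0 = 4 + 0 = 4)
D(B, c) = 1/(4 + B)
14*(D(5, 2) - 8) = 14*(1/(4 + 5) - 8) = 14*(1/9 - 8) = 14*(-71/9) = -994/9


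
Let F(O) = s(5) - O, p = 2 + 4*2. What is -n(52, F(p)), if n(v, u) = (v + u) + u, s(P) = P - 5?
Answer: -32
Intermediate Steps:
s(P) = -5 + P
p = 10 (p = 2 + 8 = 10)
F(O) = -O (F(O) = (-5 + 5) - O = 0 - O = -O)
n(v, u) = v + 2*u (n(v, u) = (u + v) + u = v + 2*u)
-n(52, F(p)) = -(52 + 2*(-1*10)) = -(52 + 2*(-10)) = -(52 - 20) = -1*32 = -32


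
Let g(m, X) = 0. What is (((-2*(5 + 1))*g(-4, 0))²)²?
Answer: 0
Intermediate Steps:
(((-2*(5 + 1))*g(-4, 0))²)² = ((-2*(5 + 1)*0)²)² = ((-2*6*0)²)² = ((-12*0)²)² = (0²)² = 0² = 0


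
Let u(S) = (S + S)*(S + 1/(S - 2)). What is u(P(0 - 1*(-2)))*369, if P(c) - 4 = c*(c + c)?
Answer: 535788/5 ≈ 1.0716e+5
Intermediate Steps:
P(c) = 4 + 2*c² (P(c) = 4 + c*(c + c) = 4 + c*(2*c) = 4 + 2*c²)
u(S) = 2*S*(S + 1/(-2 + S)) (u(S) = (2*S)*(S + 1/(-2 + S)) = 2*S*(S + 1/(-2 + S)))
u(P(0 - 1*(-2)))*369 = (2*(4 + 2*(0 - 1*(-2))²)*(1 + (4 + 2*(0 - 1*(-2))²)² - 2*(4 + 2*(0 - 1*(-2))²))/(-2 + (4 + 2*(0 - 1*(-2))²)))*369 = (2*(4 + 2*(0 + 2)²)*(1 + (4 + 2*(0 + 2)²)² - 2*(4 + 2*(0 + 2)²))/(-2 + (4 + 2*(0 + 2)²)))*369 = (2*(4 + 2*2²)*(1 + (4 + 2*2²)² - 2*(4 + 2*2²))/(-2 + (4 + 2*2²)))*369 = (2*(4 + 2*4)*(1 + (4 + 2*4)² - 2*(4 + 2*4))/(-2 + (4 + 2*4)))*369 = (2*(4 + 8)*(1 + (4 + 8)² - 2*(4 + 8))/(-2 + (4 + 8)))*369 = (2*12*(1 + 12² - 2*12)/(-2 + 12))*369 = (2*12*(1 + 144 - 24)/10)*369 = (2*12*(⅒)*121)*369 = (1452/5)*369 = 535788/5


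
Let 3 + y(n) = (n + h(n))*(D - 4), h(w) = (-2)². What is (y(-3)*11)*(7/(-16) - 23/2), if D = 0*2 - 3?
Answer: 10505/8 ≈ 1313.1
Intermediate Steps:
D = -3 (D = 0 - 3 = -3)
h(w) = 4
y(n) = -31 - 7*n (y(n) = -3 + (n + 4)*(-3 - 4) = -3 + (4 + n)*(-7) = -3 + (-28 - 7*n) = -31 - 7*n)
(y(-3)*11)*(7/(-16) - 23/2) = ((-31 - 7*(-3))*11)*(7/(-16) - 23/2) = ((-31 + 21)*11)*(7*(-1/16) - 23*½) = (-10*11)*(-7/16 - 23/2) = -110*(-191/16) = 10505/8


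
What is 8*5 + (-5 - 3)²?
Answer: 104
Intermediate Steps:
8*5 + (-5 - 3)² = 40 + (-8)² = 40 + 64 = 104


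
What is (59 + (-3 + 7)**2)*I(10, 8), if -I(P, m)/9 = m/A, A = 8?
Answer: -675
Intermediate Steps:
I(P, m) = -9*m/8
(59 + (-3 + 7)**2)*I(10, 8) = (59 + (-3 + 7)**2)*(-9/8*8) = (59 + 4**2)*(-9) = (59 + 16)*(-9) = 75*(-9) = -675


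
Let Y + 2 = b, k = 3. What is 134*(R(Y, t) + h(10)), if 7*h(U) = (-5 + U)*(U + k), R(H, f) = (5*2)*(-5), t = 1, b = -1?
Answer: -38190/7 ≈ -5455.7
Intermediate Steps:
Y = -3 (Y = -2 - 1 = -3)
R(H, f) = -50 (R(H, f) = 10*(-5) = -50)
h(U) = (-5 + U)*(3 + U)/7 (h(U) = ((-5 + U)*(U + 3))/7 = ((-5 + U)*(3 + U))/7 = (-5 + U)*(3 + U)/7)
134*(R(Y, t) + h(10)) = 134*(-50 + (-15/7 - 2/7*10 + (⅐)*10²)) = 134*(-50 + (-15/7 - 20/7 + (⅐)*100)) = 134*(-50 + (-15/7 - 20/7 + 100/7)) = 134*(-50 + 65/7) = 134*(-285/7) = -38190/7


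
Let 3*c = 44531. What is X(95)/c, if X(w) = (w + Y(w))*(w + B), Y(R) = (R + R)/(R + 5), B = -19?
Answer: 110466/222655 ≈ 0.49613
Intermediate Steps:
c = 44531/3 (c = (1/3)*44531 = 44531/3 ≈ 14844.)
Y(R) = 2*R/(5 + R) (Y(R) = (2*R)/(5 + R) = 2*R/(5 + R))
X(w) = (-19 + w)*(w + 2*w/(5 + w)) (X(w) = (w + 2*w/(5 + w))*(w - 19) = (w + 2*w/(5 + w))*(-19 + w) = (-19 + w)*(w + 2*w/(5 + w)))
X(95)/c = (95*(-133 + 95**2 - 12*95)/(5 + 95))/(44531/3) = (95*(-133 + 9025 - 1140)/100)*(3/44531) = (95*(1/100)*7752)*(3/44531) = (36822/5)*(3/44531) = 110466/222655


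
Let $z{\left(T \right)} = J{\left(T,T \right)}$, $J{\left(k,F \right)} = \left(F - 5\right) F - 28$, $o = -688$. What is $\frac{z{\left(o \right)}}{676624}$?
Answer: $\frac{119189}{169156} \approx 0.70461$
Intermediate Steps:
$J{\left(k,F \right)} = -28 + F \left(-5 + F\right)$ ($J{\left(k,F \right)} = \left(-5 + F\right) F - 28 = F \left(-5 + F\right) - 28 = -28 + F \left(-5 + F\right)$)
$z{\left(T \right)} = -28 + T^{2} - 5 T$
$\frac{z{\left(o \right)}}{676624} = \frac{-28 + \left(-688\right)^{2} - -3440}{676624} = \left(-28 + 473344 + 3440\right) \frac{1}{676624} = 476756 \cdot \frac{1}{676624} = \frac{119189}{169156}$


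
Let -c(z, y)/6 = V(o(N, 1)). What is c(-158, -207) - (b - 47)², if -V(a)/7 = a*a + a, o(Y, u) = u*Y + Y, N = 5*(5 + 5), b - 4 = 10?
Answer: 423111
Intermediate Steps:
b = 14 (b = 4 + 10 = 14)
N = 50 (N = 5*10 = 50)
o(Y, u) = Y + Y*u (o(Y, u) = Y*u + Y = Y + Y*u)
V(a) = -7*a - 7*a² (V(a) = -7*(a*a + a) = -7*(a² + a) = -7*(a + a²) = -7*a - 7*a²)
c(z, y) = 424200 (c(z, y) = -(-42)*50*(1 + 1)*(1 + 50*(1 + 1)) = -(-42)*50*2*(1 + 50*2) = -(-42)*100*(1 + 100) = -(-42)*100*101 = -6*(-70700) = 424200)
c(-158, -207) - (b - 47)² = 424200 - (14 - 47)² = 424200 - 1*(-33)² = 424200 - 1*1089 = 424200 - 1089 = 423111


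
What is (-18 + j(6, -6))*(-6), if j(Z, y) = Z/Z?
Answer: 102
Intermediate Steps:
j(Z, y) = 1
(-18 + j(6, -6))*(-6) = (-18 + 1)*(-6) = -17*(-6) = 102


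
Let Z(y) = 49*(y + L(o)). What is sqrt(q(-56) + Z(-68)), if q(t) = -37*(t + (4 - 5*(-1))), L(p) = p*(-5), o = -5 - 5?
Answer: sqrt(857) ≈ 29.275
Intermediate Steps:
o = -10
L(p) = -5*p
q(t) = -333 - 37*t (q(t) = -37*(t + (4 + 5)) = -37*(t + 9) = -37*(9 + t) = -333 - 37*t)
Z(y) = 2450 + 49*y (Z(y) = 49*(y - 5*(-10)) = 49*(y + 50) = 49*(50 + y) = 2450 + 49*y)
sqrt(q(-56) + Z(-68)) = sqrt((-333 - 37*(-56)) + (2450 + 49*(-68))) = sqrt((-333 + 2072) + (2450 - 3332)) = sqrt(1739 - 882) = sqrt(857)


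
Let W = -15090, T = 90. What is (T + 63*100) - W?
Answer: 21480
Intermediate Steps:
(T + 63*100) - W = (90 + 63*100) - 1*(-15090) = (90 + 6300) + 15090 = 6390 + 15090 = 21480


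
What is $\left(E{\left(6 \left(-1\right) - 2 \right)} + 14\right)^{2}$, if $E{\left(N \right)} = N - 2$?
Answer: $16$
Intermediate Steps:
$E{\left(N \right)} = -2 + N$
$\left(E{\left(6 \left(-1\right) - 2 \right)} + 14\right)^{2} = \left(\left(-2 + \left(6 \left(-1\right) - 2\right)\right) + 14\right)^{2} = \left(\left(-2 - 8\right) + 14\right)^{2} = \left(-10 + 14\right)^{2} = 4^{2} = 16$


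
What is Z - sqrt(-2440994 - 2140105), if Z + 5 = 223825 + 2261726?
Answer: 2485546 - 3*I*sqrt(509011) ≈ 2.4855e+6 - 2140.4*I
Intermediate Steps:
Z = 2485546 (Z = -5 + (223825 + 2261726) = -5 + 2485551 = 2485546)
Z - sqrt(-2440994 - 2140105) = 2485546 - sqrt(-2440994 - 2140105) = 2485546 - sqrt(-4581099) = 2485546 - 3*I*sqrt(509011)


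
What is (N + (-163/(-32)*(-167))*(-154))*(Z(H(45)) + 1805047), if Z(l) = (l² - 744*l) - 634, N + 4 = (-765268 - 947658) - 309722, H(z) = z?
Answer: -26830541302785/8 ≈ -3.3538e+12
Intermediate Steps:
N = -2022652 (N = -4 + ((-765268 - 947658) - 309722) = -4 + (-1712926 - 309722) = -4 - 2022648 = -2022652)
Z(l) = -634 + l² - 744*l
(N + (-163/(-32)*(-167))*(-154))*(Z(H(45)) + 1805047) = (-2022652 + (-163/(-32)*(-167))*(-154))*((-634 + 45² - 744*45) + 1805047) = (-2022652 + (-163*(-1/32)*(-167))*(-154))*((-634 + 2025 - 33480) + 1805047) = (-2022652 + ((163/32)*(-167))*(-154))*(-32089 + 1805047) = (-2022652 - 27221/32*(-154))*1772958 = (-2022652 + 2096017/16)*1772958 = -30266415/16*1772958 = -26830541302785/8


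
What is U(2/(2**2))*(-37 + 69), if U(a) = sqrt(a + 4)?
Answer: 48*sqrt(2) ≈ 67.882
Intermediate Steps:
U(a) = sqrt(4 + a)
U(2/(2**2))*(-37 + 69) = sqrt(4 + 2/(2**2))*(-37 + 69) = sqrt(4 + 2/4)*32 = sqrt(4 + 2*(1/4))*32 = sqrt(4 + 1/2)*32 = sqrt(9/2)*32 = (3*sqrt(2)/2)*32 = 48*sqrt(2)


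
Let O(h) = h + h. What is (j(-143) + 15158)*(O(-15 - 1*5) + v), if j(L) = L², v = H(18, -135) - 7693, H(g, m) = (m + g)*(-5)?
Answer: -254518836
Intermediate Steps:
H(g, m) = -5*g - 5*m (H(g, m) = (g + m)*(-5) = -5*g - 5*m)
O(h) = 2*h
v = -7108 (v = (-5*18 - 5*(-135)) - 7693 = (-90 + 675) - 7693 = 585 - 7693 = -7108)
(j(-143) + 15158)*(O(-15 - 1*5) + v) = ((-143)² + 15158)*(2*(-15 - 1*5) - 7108) = (20449 + 15158)*(2*(-15 - 5) - 7108) = 35607*(2*(-20) - 7108) = 35607*(-40 - 7108) = 35607*(-7148) = -254518836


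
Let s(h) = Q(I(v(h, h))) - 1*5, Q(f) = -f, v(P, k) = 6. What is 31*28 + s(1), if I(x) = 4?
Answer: 859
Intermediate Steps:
s(h) = -9 (s(h) = -1*4 - 1*5 = -4 - 5 = -9)
31*28 + s(1) = 31*28 - 9 = 868 - 9 = 859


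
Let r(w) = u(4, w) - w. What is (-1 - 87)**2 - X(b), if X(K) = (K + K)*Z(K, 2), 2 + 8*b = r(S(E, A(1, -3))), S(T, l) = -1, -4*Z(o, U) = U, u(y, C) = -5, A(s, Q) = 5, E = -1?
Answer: 30973/4 ≈ 7743.3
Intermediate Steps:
Z(o, U) = -U/4
r(w) = -5 - w
b = -3/4 (b = -1/4 + (-5 - 1*(-1))/8 = -1/4 + (-5 + 1)/8 = -1/4 + (1/8)*(-4) = -1/4 - 1/2 = -3/4 ≈ -0.75000)
X(K) = -K (X(K) = (K + K)*(-1/4*2) = (2*K)*(-1/2) = -K)
(-1 - 87)**2 - X(b) = (-1 - 87)**2 - (-1)*(-3)/4 = (-88)**2 - 1*3/4 = 7744 - 3/4 = 30973/4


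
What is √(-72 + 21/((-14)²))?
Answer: I*√14091/14 ≈ 8.479*I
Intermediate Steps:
√(-72 + 21/((-14)²)) = √(-72 + 21/196) = √(-72 + 21*(1/196)) = √(-72 + 3/28) = √(-2013/28) = I*√14091/14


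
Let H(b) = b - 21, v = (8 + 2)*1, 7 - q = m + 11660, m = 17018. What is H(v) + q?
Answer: -28682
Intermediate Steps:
q = -28671 (q = 7 - (17018 + 11660) = 7 - 1*28678 = 7 - 28678 = -28671)
v = 10 (v = 10*1 = 10)
H(b) = -21 + b
H(v) + q = (-21 + 10) - 28671 = -11 - 28671 = -28682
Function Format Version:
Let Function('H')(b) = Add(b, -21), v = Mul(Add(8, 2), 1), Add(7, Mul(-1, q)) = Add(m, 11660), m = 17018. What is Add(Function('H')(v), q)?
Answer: -28682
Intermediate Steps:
q = -28671 (q = Add(7, Mul(-1, Add(17018, 11660))) = Add(7, Mul(-1, 28678)) = Add(7, -28678) = -28671)
v = 10 (v = Mul(10, 1) = 10)
Function('H')(b) = Add(-21, b)
Add(Function('H')(v), q) = Add(Add(-21, 10), -28671) = Add(-11, -28671) = -28682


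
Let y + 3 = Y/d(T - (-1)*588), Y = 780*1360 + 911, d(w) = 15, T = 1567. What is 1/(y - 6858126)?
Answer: -15/101810224 ≈ -1.4733e-7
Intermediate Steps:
Y = 1061711 (Y = 1060800 + 911 = 1061711)
y = 1061666/15 (y = -3 + 1061711/15 = 1061666/15 ≈ 70778.)
1/(y - 6858126) = 1/(1061666/15 - 6858126) = 1/(-101810224/15) = -15/101810224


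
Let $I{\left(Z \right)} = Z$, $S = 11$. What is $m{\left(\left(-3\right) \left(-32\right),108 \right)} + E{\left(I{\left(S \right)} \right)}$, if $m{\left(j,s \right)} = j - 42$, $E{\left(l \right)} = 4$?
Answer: $58$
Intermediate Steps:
$m{\left(j,s \right)} = -42 + j$ ($m{\left(j,s \right)} = j - 42 = -42 + j$)
$m{\left(\left(-3\right) \left(-32\right),108 \right)} + E{\left(I{\left(S \right)} \right)} = \left(-42 - -96\right) + 4 = \left(-42 + 96\right) + 4 = 54 + 4 = 58$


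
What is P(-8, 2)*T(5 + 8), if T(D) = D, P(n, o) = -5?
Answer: -65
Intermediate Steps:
P(-8, 2)*T(5 + 8) = -5*(5 + 8) = -5*13 = -65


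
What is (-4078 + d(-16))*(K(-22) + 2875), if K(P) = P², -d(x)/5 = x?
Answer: -13429282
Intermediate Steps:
d(x) = -5*x
(-4078 + d(-16))*(K(-22) + 2875) = (-4078 - 5*(-16))*((-22)² + 2875) = (-4078 + 80)*(484 + 2875) = -3998*3359 = -13429282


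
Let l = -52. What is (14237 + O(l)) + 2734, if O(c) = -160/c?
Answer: 220663/13 ≈ 16974.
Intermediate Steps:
(14237 + O(l)) + 2734 = (14237 - 160/(-52)) + 2734 = (14237 - 160*(-1/52)) + 2734 = (14237 + 40/13) + 2734 = 185121/13 + 2734 = 220663/13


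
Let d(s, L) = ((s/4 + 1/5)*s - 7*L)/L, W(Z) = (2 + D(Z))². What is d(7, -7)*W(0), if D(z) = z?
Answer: -179/5 ≈ -35.800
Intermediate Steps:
W(Z) = (2 + Z)²
d(s, L) = (-7*L + s*(⅕ + s/4))/L (d(s, L) = ((s*(¼) + 1*(⅕))*s - 7*L)/L = ((s/4 + ⅕)*s - 7*L)/L = ((⅕ + s/4)*s - 7*L)/L = (s*(⅕ + s/4) - 7*L)/L = (-7*L + s*(⅕ + s/4))/L)
d(7, -7)*W(0) = ((-7*(-7) + (¼)*7² + (⅕)*7)/(-7))*(2 + 0)² = -(49 + (¼)*49 + 7/5)/7*2² = -(49 + 49/4 + 7/5)/7*4 = -⅐*1253/20*4 = -179/20*4 = -179/5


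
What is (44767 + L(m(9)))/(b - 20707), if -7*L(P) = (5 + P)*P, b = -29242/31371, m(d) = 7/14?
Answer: -39322450515/18189599092 ≈ -2.1618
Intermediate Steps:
m(d) = 1/2 (m(d) = 7*(1/14) = 1/2)
b = -29242/31371 (b = -29242*1/31371 = -29242/31371 ≈ -0.93213)
L(P) = -P*(5 + P)/7 (L(P) = -(5 + P)*P/7 = -P*(5 + P)/7)
(44767 + L(m(9)))/(b - 20707) = (44767 - 1/7*1/2*(5 + 1/2))/(-29242/31371 - 20707) = (44767 - 1/7*1/2*11/2)/(-649628539/31371) = (44767 - 11/28)*(-31371/649628539) = (1253465/28)*(-31371/649628539) = -39322450515/18189599092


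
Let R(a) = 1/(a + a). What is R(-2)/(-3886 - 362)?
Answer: 1/16992 ≈ 5.8851e-5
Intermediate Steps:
R(a) = 1/(2*a)
R(-2)/(-3886 - 362) = ((1/2)/(-2))/(-3886 - 362) = ((1/2)*(-1/2))/(-4248) = -1/4*(-1/4248) = 1/16992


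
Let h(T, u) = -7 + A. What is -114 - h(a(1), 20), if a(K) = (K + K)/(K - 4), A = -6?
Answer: -101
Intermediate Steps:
a(K) = 2*K/(-4 + K) (a(K) = (2*K)/(-4 + K) = 2*K/(-4 + K))
h(T, u) = -13 (h(T, u) = -7 - 6 = -13)
-114 - h(a(1), 20) = -114 - 1*(-13) = -114 + 13 = -101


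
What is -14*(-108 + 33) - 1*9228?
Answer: -8178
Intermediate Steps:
-14*(-108 + 33) - 1*9228 = -14*(-75) - 9228 = 1050 - 9228 = -8178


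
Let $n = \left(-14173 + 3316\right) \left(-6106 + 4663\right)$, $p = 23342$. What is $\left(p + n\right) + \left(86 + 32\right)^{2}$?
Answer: $15703917$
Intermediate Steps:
$n = 15666651$ ($n = \left(-10857\right) \left(-1443\right) = 15666651$)
$\left(p + n\right) + \left(86 + 32\right)^{2} = \left(23342 + 15666651\right) + \left(86 + 32\right)^{2} = 15689993 + 118^{2} = 15689993 + 13924 = 15703917$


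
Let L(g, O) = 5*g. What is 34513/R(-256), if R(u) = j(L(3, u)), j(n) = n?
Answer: 34513/15 ≈ 2300.9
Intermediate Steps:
R(u) = 15 (R(u) = 5*3 = 15)
34513/R(-256) = 34513/15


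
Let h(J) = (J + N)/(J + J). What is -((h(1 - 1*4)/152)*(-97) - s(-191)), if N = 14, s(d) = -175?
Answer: -160667/912 ≈ -176.17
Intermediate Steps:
h(J) = (14 + J)/(2*J) (h(J) = (J + 14)/(J + J) = (14 + J)/((2*J)) = (14 + J)*(1/(2*J)) = (14 + J)/(2*J))
-((h(1 - 1*4)/152)*(-97) - s(-191)) = -((((14 + (1 - 1*4))/(2*(1 - 1*4)))/152)*(-97) - 1*(-175)) = -((((14 + (1 - 4))/(2*(1 - 4)))*(1/152))*(-97) + 175) = -((((1/2)*(14 - 3)/(-3))*(1/152))*(-97) + 175) = -((((1/2)*(-1/3)*11)*(1/152))*(-97) + 175) = -(-11/6*1/152*(-97) + 175) = -(-11/912*(-97) + 175) = -(1067/912 + 175) = -1*160667/912 = -160667/912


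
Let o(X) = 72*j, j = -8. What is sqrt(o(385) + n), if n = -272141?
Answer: I*sqrt(272717) ≈ 522.22*I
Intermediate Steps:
o(X) = -576 (o(X) = 72*(-8) = -576)
sqrt(o(385) + n) = sqrt(-576 - 272141) = sqrt(-272717) = I*sqrt(272717)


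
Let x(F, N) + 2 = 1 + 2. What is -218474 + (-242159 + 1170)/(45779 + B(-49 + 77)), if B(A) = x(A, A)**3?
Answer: -1428854387/6540 ≈ -2.1848e+5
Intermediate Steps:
x(F, N) = 1 (x(F, N) = -2 + (1 + 2) = -2 + 3 = 1)
B(A) = 1 (B(A) = 1**3 = 1)
-218474 + (-242159 + 1170)/(45779 + B(-49 + 77)) = -218474 + (-242159 + 1170)/(45779 + 1) = -218474 - 240989/45780 = -218474 - 240989*1/45780 = -218474 - 34427/6540 = -1428854387/6540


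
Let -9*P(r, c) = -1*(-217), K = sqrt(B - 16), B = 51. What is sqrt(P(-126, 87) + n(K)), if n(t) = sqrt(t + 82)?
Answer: sqrt(-217 + 9*sqrt(82 + sqrt(35)))/3 ≈ 3.8386*I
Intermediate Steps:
K = sqrt(35) (K = sqrt(51 - 16) = sqrt(35) ≈ 5.9161)
n(t) = sqrt(82 + t)
P(r, c) = -217/9 (P(r, c) = -(-1)*(-217)/9 = -1/9*217 = -217/9)
sqrt(P(-126, 87) + n(K)) = sqrt(-217/9 + sqrt(82 + sqrt(35)))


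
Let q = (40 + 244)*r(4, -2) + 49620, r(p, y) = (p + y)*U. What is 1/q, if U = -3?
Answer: 1/47916 ≈ 2.0870e-5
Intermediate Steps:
r(p, y) = -3*p - 3*y (r(p, y) = (p + y)*(-3) = -3*p - 3*y)
q = 47916 (q = (40 + 244)*(-3*4 - 3*(-2)) + 49620 = 284*(-12 + 6) + 49620 = 284*(-6) + 49620 = -1704 + 49620 = 47916)
1/q = 1/47916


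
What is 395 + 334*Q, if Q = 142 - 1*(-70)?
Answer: 71203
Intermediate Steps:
Q = 212 (Q = 142 + 70 = 212)
395 + 334*Q = 395 + 334*212 = 395 + 70808 = 71203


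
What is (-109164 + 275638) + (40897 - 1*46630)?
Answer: 160741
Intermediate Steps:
(-109164 + 275638) + (40897 - 1*46630) = 166474 + (40897 - 46630) = 166474 - 5733 = 160741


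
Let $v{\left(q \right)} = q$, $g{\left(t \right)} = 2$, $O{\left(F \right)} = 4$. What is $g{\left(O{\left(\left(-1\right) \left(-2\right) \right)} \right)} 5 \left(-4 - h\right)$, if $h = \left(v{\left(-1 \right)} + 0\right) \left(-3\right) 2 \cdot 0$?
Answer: $-40$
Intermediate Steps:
$h = 0$ ($h = \left(-1 + 0\right) \left(-3\right) 2 \cdot 0 = - \left(-6\right) 0 = \left(-1\right) 0 = 0$)
$g{\left(O{\left(\left(-1\right) \left(-2\right) \right)} \right)} 5 \left(-4 - h\right) = 2 \cdot 5 \left(-4 - 0\right) = 10 \left(-4 + 0\right) = 10 \left(-4\right) = -40$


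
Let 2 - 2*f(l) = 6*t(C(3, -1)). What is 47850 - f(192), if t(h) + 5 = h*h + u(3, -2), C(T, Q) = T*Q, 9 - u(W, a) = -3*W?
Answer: 47915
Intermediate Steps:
u(W, a) = 9 + 3*W (u(W, a) = 9 - (-3)*W = 9 + 3*W)
C(T, Q) = Q*T
t(h) = 13 + h² (t(h) = -5 + (h*h + (9 + 3*3)) = -5 + (h² + (9 + 9)) = -5 + (h² + 18) = -5 + (18 + h²) = 13 + h²)
f(l) = -65 (f(l) = 1 - 3*(13 + (-1*3)²) = 1 - 3*(13 + (-3)²) = 1 - 3*(13 + 9) = 1 - 3*22 = 1 - ½*132 = 1 - 66 = -65)
47850 - f(192) = 47850 - 1*(-65) = 47850 + 65 = 47915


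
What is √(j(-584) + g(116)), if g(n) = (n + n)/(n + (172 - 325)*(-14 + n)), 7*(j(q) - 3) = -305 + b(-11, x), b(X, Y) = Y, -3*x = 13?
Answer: I*√1090024182345/162645 ≈ 6.4191*I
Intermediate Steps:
x = -13/3 (x = -⅓*13 = -13/3 ≈ -4.3333)
j(q) = -865/21 (j(q) = 3 + (-305 - 13/3)/7 = 3 + (⅐)*(-928/3) = 3 - 928/21 = -865/21)
g(n) = 2*n/(2142 - 152*n) (g(n) = (2*n)/(n - 153*(-14 + n)) = (2*n)/(n + (2142 - 153*n)) = (2*n)/(2142 - 152*n) = 2*n/(2142 - 152*n))
√(j(-584) + g(116)) = √(-865/21 - 1*116/(-1071 + 76*116)) = √(-865/21 - 1*116/(-1071 + 8816)) = √(-865/21 - 1*116/7745) = √(-865/21 - 1*116*1/7745) = √(-865/21 - 116/7745) = √(-6701861/162645) = I*√1090024182345/162645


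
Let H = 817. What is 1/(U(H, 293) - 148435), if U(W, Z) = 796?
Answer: -1/147639 ≈ -6.7733e-6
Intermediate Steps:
1/(U(H, 293) - 148435) = 1/(796 - 148435) = 1/(-147639) = -1/147639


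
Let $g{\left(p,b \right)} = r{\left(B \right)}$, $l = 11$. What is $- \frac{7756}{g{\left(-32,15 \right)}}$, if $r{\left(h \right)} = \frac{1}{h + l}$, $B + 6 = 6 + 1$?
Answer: $-93072$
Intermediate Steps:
$B = 1$ ($B = -6 + \left(6 + 1\right) = -6 + 7 = 1$)
$r{\left(h \right)} = \frac{1}{11 + h}$ ($r{\left(h \right)} = \frac{1}{h + 11} = \frac{1}{11 + h}$)
$g{\left(p,b \right)} = \frac{1}{12}$ ($g{\left(p,b \right)} = \frac{1}{11 + 1} = \frac{1}{12}$)
$- \frac{7756}{g{\left(-32,15 \right)}} = - 7756 \frac{1}{\frac{1}{12}} = \left(-7756\right) 12 = -93072$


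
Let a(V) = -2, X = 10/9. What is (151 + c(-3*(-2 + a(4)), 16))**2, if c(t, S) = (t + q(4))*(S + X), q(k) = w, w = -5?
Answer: 5938969/81 ≈ 73321.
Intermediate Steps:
q(k) = -5
X = 10/9 (X = 10*(1/9) = 10/9 ≈ 1.1111)
c(t, S) = (-5 + t)*(10/9 + S) (c(t, S) = (t - 5)*(S + 10/9) = (-5 + t)*(10/9 + S))
(151 + c(-3*(-2 + a(4)), 16))**2 = (151 + (-50/9 - 5*16 + 10*(-3*(-2 - 2))/9 + 16*(-3*(-2 - 2))))**2 = (151 + (-50/9 - 80 + 10*(-3*(-4))/9 + 16*(-3*(-4))))**2 = (151 + (-50/9 - 80 + (10/9)*12 + 16*12))**2 = (151 + (-50/9 - 80 + 40/3 + 192))**2 = (151 + 1078/9)**2 = (2437/9)**2 = 5938969/81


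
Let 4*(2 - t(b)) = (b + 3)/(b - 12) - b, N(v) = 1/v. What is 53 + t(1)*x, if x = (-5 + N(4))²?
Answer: 74495/704 ≈ 105.82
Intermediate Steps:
t(b) = 2 + b/4 - (3 + b)/(4*(-12 + b)) (t(b) = 2 - ((b + 3)/(b - 12) - b)/4 = 2 - ((3 + b)/(-12 + b) - b)/4 = 2 - (-b + (3 + b)/(-12 + b))/4 = 2 + (b/4 - (3 + b)/(4*(-12 + b))) = 2 + b/4 - (3 + b)/(4*(-12 + b)))
x = 361/16 (x = (-5 + 1/4)² = (-5 + ¼)² = (-19/4)² = 361/16 ≈ 22.563)
53 + t(1)*x = 53 + ((-99 + 1² - 5*1)/(4*(-12 + 1)))*(361/16) = 53 + ((¼)*(-99 + 1 - 5)/(-11))*(361/16) = 53 + ((¼)*(-1/11)*(-103))*(361/16) = 53 + (103/44)*(361/16) = 53 + 37183/704 = 74495/704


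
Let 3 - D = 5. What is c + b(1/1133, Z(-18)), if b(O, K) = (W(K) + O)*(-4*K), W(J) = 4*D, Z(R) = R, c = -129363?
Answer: -147220815/1133 ≈ -1.2994e+5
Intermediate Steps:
D = -2 (D = 3 - 1*5 = 3 - 5 = -2)
W(J) = -8 (W(J) = 4*(-2) = -8)
b(O, K) = -4*K*(-8 + O) (b(O, K) = (-8 + O)*(-4*K) = -4*K*(-8 + O))
c + b(1/1133, Z(-18)) = -129363 + 4*(-18)*(8 - 1/1133) = -129363 + 4*(-18)*(9063/1133) = -129363 - 652536/1133 = -147220815/1133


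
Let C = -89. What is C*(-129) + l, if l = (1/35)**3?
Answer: 492247876/42875 ≈ 11481.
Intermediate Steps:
l = 1/42875 (l = (1/35)**3 = 1/42875 ≈ 2.3324e-5)
C*(-129) + l = -89*(-129) + 1/42875 = 11481 + 1/42875 = 492247876/42875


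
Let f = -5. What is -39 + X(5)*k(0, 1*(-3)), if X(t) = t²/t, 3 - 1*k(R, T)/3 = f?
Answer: 81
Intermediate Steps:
k(R, T) = 24 (k(R, T) = 9 - 3*(-5) = 9 + 15 = 24)
X(t) = t
-39 + X(5)*k(0, 1*(-3)) = -39 + 5*24 = -39 + 120 = 81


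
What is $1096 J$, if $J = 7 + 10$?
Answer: $18632$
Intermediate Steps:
$J = 17$
$1096 J = 1096 \cdot 17 = 18632$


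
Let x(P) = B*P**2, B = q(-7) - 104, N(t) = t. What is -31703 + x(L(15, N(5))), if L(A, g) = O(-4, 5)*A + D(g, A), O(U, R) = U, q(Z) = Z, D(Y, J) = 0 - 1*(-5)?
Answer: -367478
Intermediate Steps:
D(Y, J) = 5 (D(Y, J) = 0 + 5 = 5)
B = -111 (B = -7 - 104 = -111)
L(A, g) = 5 - 4*A (L(A, g) = -4*A + 5 = 5 - 4*A)
x(P) = -111*P**2
-31703 + x(L(15, N(5))) = -31703 - 111*(5 - 4*15)**2 = -31703 - 111*(5 - 60)**2 = -31703 - 111*(-55)**2 = -31703 - 111*3025 = -31703 - 335775 = -367478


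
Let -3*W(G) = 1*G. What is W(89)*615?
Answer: -18245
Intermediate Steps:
W(G) = -G/3
W(89)*615 = -⅓*89*615 = -89/3*615 = -18245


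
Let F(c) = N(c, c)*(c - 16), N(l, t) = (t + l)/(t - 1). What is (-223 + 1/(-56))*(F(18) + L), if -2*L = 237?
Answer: 6931395/272 ≈ 25483.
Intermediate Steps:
L = -237/2 (L = -½*237 = -237/2 ≈ -118.50)
N(l, t) = (l + t)/(-1 + t)
F(c) = 2*c*(-16 + c)/(-1 + c) (F(c) = ((c + c)/(-1 + c))*(c - 16) = ((2*c)/(-1 + c))*(-16 + c) = (2*c/(-1 + c))*(-16 + c) = 2*c*(-16 + c)/(-1 + c))
(-223 + 1/(-56))*(F(18) + L) = (-223 + 1/(-56))*(2*18*(-16 + 18)/(-1 + 18) - 237/2) = (-223 - 1/56)*(2*18*2/17 - 237/2) = -12489*(2*18*(1/17)*2 - 237/2)/56 = -12489*(72/17 - 237/2)/56 = -12489/56*(-3885/34) = 6931395/272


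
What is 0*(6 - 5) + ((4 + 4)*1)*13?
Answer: 104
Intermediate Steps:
0*(6 - 5) + ((4 + 4)*1)*13 = 0*1 + (8*1)*13 = 0 + 8*13 = 0 + 104 = 104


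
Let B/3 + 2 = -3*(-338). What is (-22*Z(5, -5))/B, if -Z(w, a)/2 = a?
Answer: -5/69 ≈ -0.072464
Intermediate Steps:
Z(w, a) = -2*a
B = 3036 (B = -6 + 3*(-3*(-338)) = -6 + 3*1014 = -6 + 3042 = 3036)
(-22*Z(5, -5))/B = -(-44)*(-5)/3036 = -22*10*(1/3036) = -220*1/3036 = -5/69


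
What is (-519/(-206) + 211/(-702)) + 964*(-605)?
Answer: -21085072442/36153 ≈ -5.8322e+5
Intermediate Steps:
(-519/(-206) + 211/(-702)) + 964*(-605) = (-519*(-1/206) + 211*(-1/702)) - 583220 = (519/206 - 211/702) - 583220 = 80218/36153 - 583220 = -21085072442/36153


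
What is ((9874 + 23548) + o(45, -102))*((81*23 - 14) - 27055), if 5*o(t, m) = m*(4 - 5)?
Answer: -4214745672/5 ≈ -8.4295e+8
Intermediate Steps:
o(t, m) = -m/5 (o(t, m) = (m*(4 - 5))/5 = (m*(-1))/5 = (-m)/5 = -m/5)
((9874 + 23548) + o(45, -102))*((81*23 - 14) - 27055) = ((9874 + 23548) - ⅕*(-102))*((81*23 - 14) - 27055) = (33422 + 102/5)*((1863 - 14) - 27055) = 167212*(1849 - 27055)/5 = (167212/5)*(-25206) = -4214745672/5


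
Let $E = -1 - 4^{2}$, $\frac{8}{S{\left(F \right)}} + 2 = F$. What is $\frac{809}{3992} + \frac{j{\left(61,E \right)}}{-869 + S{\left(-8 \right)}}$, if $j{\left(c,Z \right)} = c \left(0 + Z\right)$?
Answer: $\frac{24216861}{17361208} \approx 1.3949$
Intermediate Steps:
$S{\left(F \right)} = \frac{8}{-2 + F}$
$E = -17$ ($E = -1 - 16 = -17$)
$j{\left(c,Z \right)} = Z c$ ($j{\left(c,Z \right)} = c Z = Z c$)
$\frac{809}{3992} + \frac{j{\left(61,E \right)}}{-869 + S{\left(-8 \right)}} = \frac{809}{3992} + \frac{\left(-17\right) 61}{-869 + \frac{8}{-2 - 8}} = 809 \cdot \frac{1}{3992} - \frac{1037}{-869 + \frac{8}{-10}} = \frac{809}{3992} - \frac{1037}{-869 + 8 \left(- \frac{1}{10}\right)} = \frac{809}{3992} - \frac{1037}{-869 - \frac{4}{5}} = \frac{809}{3992} - \frac{1037}{- \frac{4349}{5}} = \frac{809}{3992} - - \frac{5185}{4349} = \frac{809}{3992} + \frac{5185}{4349} = \frac{24216861}{17361208}$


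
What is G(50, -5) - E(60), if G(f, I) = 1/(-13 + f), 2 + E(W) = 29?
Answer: -998/37 ≈ -26.973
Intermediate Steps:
E(W) = 27 (E(W) = -2 + 29 = 27)
G(50, -5) - E(60) = 1/(-13 + 50) - 1*27 = 1/37 - 27 = -998/37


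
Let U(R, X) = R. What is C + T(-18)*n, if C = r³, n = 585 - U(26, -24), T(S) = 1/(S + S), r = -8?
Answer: -18991/36 ≈ -527.53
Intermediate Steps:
T(S) = 1/(2*S)
n = 559 (n = 585 - 1*26 = 585 - 26 = 559)
C = -512 (C = (-8)³ = -512)
C + T(-18)*n = -512 + ((½)/(-18))*559 = -512 + ((½)*(-1/18))*559 = -512 - 1/36*559 = -512 - 559/36 = -18991/36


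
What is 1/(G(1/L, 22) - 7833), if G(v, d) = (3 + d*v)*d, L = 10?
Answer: -5/38593 ≈ -0.00012956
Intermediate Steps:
G(v, d) = d*(3 + d*v)
1/(G(1/L, 22) - 7833) = 1/(22*(3 + 22/10) - 7833) = 1/(22*(3 + 22*(⅒)) - 7833) = 1/(22*(3 + 11/5) - 7833) = 1/(22*(26/5) - 7833) = 1/(572/5 - 7833) = 1/(-38593/5) = -5/38593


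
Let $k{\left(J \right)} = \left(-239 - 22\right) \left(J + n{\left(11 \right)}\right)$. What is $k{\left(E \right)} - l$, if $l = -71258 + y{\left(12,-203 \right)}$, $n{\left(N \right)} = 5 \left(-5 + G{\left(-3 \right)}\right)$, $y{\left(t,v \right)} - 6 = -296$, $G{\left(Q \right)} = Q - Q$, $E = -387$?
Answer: $179080$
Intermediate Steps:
$G{\left(Q \right)} = 0$
$y{\left(t,v \right)} = -290$ ($y{\left(t,v \right)} = 6 - 296 = -290$)
$n{\left(N \right)} = -25$ ($n{\left(N \right)} = 5 \left(-5 + 0\right) = 5 \left(-5\right) = -25$)
$k{\left(J \right)} = 6525 - 261 J$ ($k{\left(J \right)} = \left(-239 - 22\right) \left(J - 25\right) = - 261 \left(-25 + J\right) = 6525 - 261 J$)
$l = -71548$ ($l = -71258 - 290 = -71548$)
$k{\left(E \right)} - l = \left(6525 - -101007\right) - -71548 = \left(6525 + 101007\right) + 71548 = 107532 + 71548 = 179080$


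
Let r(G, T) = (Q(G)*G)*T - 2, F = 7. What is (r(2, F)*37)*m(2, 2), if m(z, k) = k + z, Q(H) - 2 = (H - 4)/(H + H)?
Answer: 2812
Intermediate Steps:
Q(H) = 2 + (-4 + H)/(2*H) (Q(H) = 2 + (H - 4)/(H + H) = 2 + (-4 + H)/((2*H)) = 2 + (-4 + H)*(1/(2*H)) = 2 + (-4 + H)/(2*H))
r(G, T) = -2 + G*T*(5/2 - 2/G) (r(G, T) = ((5/2 - 2/G)*G)*T - 2 = (G*(5/2 - 2/G))*T - 2 = G*T*(5/2 - 2/G) - 2 = -2 + G*T*(5/2 - 2/G))
(r(2, F)*37)*m(2, 2) = ((-2 + (½)*7*(-4 + 5*2))*37)*(2 + 2) = ((-2 + (½)*7*(-4 + 10))*37)*4 = ((-2 + (½)*7*6)*37)*4 = ((-2 + 21)*37)*4 = (19*37)*4 = 703*4 = 2812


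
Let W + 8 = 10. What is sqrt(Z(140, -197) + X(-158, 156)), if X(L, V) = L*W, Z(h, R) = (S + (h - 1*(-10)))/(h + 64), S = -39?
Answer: I*sqrt(364667)/34 ≈ 17.761*I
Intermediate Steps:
W = 2 (W = -8 + 10 = 2)
Z(h, R) = (-29 + h)/(64 + h) (Z(h, R) = (-39 + (h - 1*(-10)))/(h + 64) = (-39 + (h + 10))/(64 + h) = (-39 + (10 + h))/(64 + h) = (-29 + h)/(64 + h))
X(L, V) = 2*L (X(L, V) = L*2 = 2*L)
sqrt(Z(140, -197) + X(-158, 156)) = sqrt((-29 + 140)/(64 + 140) + 2*(-158)) = sqrt(111/204 - 316) = sqrt((1/204)*111 - 316) = sqrt(37/68 - 316) = sqrt(-21451/68) = I*sqrt(364667)/34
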